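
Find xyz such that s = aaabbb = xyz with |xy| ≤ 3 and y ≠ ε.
x = '', y = 'a', z = 'aabbb'

For s = aaabbb and p = 3, one valid decomposition is:
- x = '' (length 0)
- y = 'a' (length 1)
- z = 'aabbb' (length 5)

Verification:
- xyz = '' + 'a' + 'aabbb' = aaabbb ✓
- |xy| = 1 ≤ 3 ✓
- |y| = 1 > 0 ✓

All pumping lemma constraints are satisfied.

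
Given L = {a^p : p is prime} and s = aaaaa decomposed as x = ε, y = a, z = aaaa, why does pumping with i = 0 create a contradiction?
xy⁰z = aaaa ∉ L

Pumping with i = 0 replaces y = a by y⁰ = ε:
- Original: s = xyz = aaaaa; aaaaa has length 5, which is prime, so it is in L
- Pumped: xy⁰z = ε · ε · aaaa = aaaa
- aaaa has length 4 = 2 × 2, which is not prime, so it is not in L

The pumping lemma would require xy⁰z ∈ L, so this decomposition yields a contradiction.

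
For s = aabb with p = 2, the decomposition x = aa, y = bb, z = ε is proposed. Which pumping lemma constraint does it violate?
Violated: |xy| ≤ p

The decomposition x = aa, y = bb, z = ε for s = aabb with p = 2
violates the constraint: |xy| ≤ p

|xy| = |aabb| = 4 > 2 = p. The decomposition puts too many characters in xy.

Pumping lemma constraints:
1. xyz = s (decomposition is valid)
2. |xy| ≤ p
3. |y| > 0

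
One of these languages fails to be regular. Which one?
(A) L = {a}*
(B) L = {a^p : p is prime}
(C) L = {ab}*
(B) {a^p : p is prime}

(B) L = {a^p : p is prime} is NOT regular.

The pumping lemma can be used to prove this:
After pumping, the length becomes composite

The other languages are regular because they can be recognized by finite automata.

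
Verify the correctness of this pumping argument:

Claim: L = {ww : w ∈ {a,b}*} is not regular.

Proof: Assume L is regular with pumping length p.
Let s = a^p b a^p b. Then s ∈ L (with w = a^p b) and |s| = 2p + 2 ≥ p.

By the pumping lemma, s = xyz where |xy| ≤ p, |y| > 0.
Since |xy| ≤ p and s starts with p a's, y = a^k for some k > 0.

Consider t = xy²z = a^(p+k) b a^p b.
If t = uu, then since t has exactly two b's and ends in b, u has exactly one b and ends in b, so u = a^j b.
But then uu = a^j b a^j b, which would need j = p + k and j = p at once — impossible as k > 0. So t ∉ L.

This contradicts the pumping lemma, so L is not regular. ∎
The proof is correct.

This proof is valid because:
1. s = a^p b a^p b is in L and is chosen in terms of p, so |s| ≥ p holds for every p
2. The decomposition analysis is correct: |xy| ≤ p forces y to lie inside the leading a's
3. The contradiction is valid: the argument shows a^(p+k) b a^p b cannot be split into two equal halves
4. The conclusion follows logically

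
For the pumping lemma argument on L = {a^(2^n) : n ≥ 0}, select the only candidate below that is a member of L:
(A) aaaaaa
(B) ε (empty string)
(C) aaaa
(C) aaaa

The pumping lemma is applied to a string s that lies in L, so first check membership of each option:
- (A) aaaaaa has length 6, strictly between 2^2 = 4 and 2^3 = 8, so it is not in L ✗
- (B) ε has length 0, which is not a power of 2, so it is not in L ✗
- (C) aaaa has length 4 = 2^2, so it is in L ✓

Only (C) aaaa is in L, so it is the only candidate that could play the role of s.
(In a complete proof one picks s in terms of the pumping length p so that |s| ≥ p is guaranteed; a fixed string like aaaa illustrates the shape of such an s.)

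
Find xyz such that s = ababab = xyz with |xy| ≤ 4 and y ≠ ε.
x = '', y = 'ab', z = 'abab'

For s = ababab and p = 4, one valid decomposition is:
- x = '' (length 0)
- y = 'ab' (length 2)
- z = 'abab' (length 4)

Verification:
- xyz = '' + 'ab' + 'abab' = ababab ✓
- |xy| = 2 ≤ 4 ✓
- |y| = 2 > 0 ✓

All pumping lemma constraints are satisfied.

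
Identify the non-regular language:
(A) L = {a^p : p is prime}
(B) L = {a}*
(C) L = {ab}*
(A) {a^p : p is prime}

(A) L = {a^p : p is prime} is NOT regular.

The pumping lemma can be used to prove this:
After pumping, the length becomes composite

The other languages are regular because they can be recognized by finite automata.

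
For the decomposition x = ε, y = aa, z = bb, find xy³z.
aaaaaabb

Given x = '', y = 'aa', z = 'bb' and i = 3:

xy^3z = x + y·y·...·y (3 times) + z
       = '' + 'aa'^3 + 'bb'
       = '' + 'aaaaaa' + 'bb'
       = 'aaaaaabb'

The pumped string is 'aaaaaabb' with length 8.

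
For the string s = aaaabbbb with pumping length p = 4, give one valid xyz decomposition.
x = 'a', y = 'aa', z = 'abbbb'

For s = aaaabbbb and p = 4, one valid decomposition is:
- x = 'a' (length 1)
- y = 'aa' (length 2)
- z = 'abbbb' (length 5)

Verification:
- xyz = 'a' + 'aa' + 'abbbb' = aaaabbbb ✓
- |xy| = 3 ≤ 4 ✓
- |y| = 2 > 0 ✓

All pumping lemma constraints are satisfied.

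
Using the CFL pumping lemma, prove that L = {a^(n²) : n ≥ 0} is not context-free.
Assume for contradiction that L is context-free, and let p ≥ 1 be the pumping length given by the pumping lemma for CFLs.
Choose s = a^(p²). Then s ∈ L and |s| = p² ≥ p.
By the CFL pumping lemma, s = uvxyz for some u, v, x, y, z with |vxy| ≤ p, |vy| ≥ 1, and uv^i xy^i z ∈ L for every i ≥ 0.
All symbols are a's, so only lengths matter: let k = |vy|, with 1 ≤ k ≤ |vxy| ≤ p.

Take i = 2: |uv²xy²z| = p² + k, and p² < p² + k ≤ p² + p < (p + 1)².
So the length lies strictly between consecutive squares and is not a perfect square; uv²xy²z ∉ L.

This contradicts the CFL pumping lemma, which requires uv^i xy^i z ∈ L for all i ≥ 0.
Hence L = {a^(n²) : n ≥ 0} is not context-free. ∎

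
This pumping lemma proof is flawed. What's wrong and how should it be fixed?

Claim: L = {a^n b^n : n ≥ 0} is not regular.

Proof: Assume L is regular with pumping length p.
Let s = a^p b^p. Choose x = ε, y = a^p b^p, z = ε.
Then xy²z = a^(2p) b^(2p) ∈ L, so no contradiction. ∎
Error: The decomposition violates |xy| ≤ p. With y = a^p b^p, |xy| = |y| = 2p > p. (The proof also miscomputes xy²z, which would be a^p b^p a^p b^p rather than a^(2p) b^(2p), and it wrongly treats one harmless decomposition as settling the matter — the prover does not get to choose the decomposition.)

Correction: The pumping lemma requires |xy| ≤ p, and the argument must handle every decomposition satisfying |xy| ≤ p, |y| ≥ 1. Since s starts with p a's, any such y consists only of a's, say y = a^k with k ≥ 1. Then xy²z = a^(p+k) b^p has unequal numbers of a's and b's, so xy²z ∉ L — the required contradiction.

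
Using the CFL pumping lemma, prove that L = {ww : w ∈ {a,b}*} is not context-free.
Assume for contradiction that L is context-free, and let p ≥ 1 be the pumping length given by the pumping lemma for CFLs.
Choose s = a^p b^p a^p b^p. Then s ∈ L (take w = a^p b^p) and |s| = 4p ≥ p.
By the CFL pumping lemma, s = uvxyz for some u, v, x, y, z with |vxy| ≤ p, |vy| ≥ 1, and uv^i xy^i z ∈ L for every i ≥ 0.

Write s as four blocks A₁ B₁ A₂ B₂ with A₁ = A₂ = a^p and B₁ = B₂ = b^p. Since |vxy| ≤ p, the window vxy lies inside at most two adjacent blocks. Take i = 0 and let t = uxz, so |t| = 4p − |vy| with 1 ≤ |vy| ≤ p. If |t| is odd, t ∉ L immediately, so assume |vy| is even (hence |vy| ≥ 2) and |t|/2 = 2p − |vy|/2, which satisfies p ≤ |t|/2 ≤ 2p − 1.

Case 1 (vxy inside A₁B₁): t = a^(p−j) b^(p−l) a^p b^p with j + l = |vy|. The second half of t has length < 2p, so it is a suffix of the trailing a^p b^p and ends in b; the first half is a^(p−j) b^(p−l) a^((j+l)/2), which ends in a because (j+l)/2 ≥ 1. The halves differ, so t ∉ L.

Case 2 (vxy inside B₁A₂, straddling the middle): t = a^p b^(p−j) a^(p−l) b^p with j + l = |vy|. If t = ww, then w is a prefix of t of length ≥ p, so w begins with a^p; and w is a suffix of t of length ≥ p, so w ends with b^p. That forces |w| ≥ 2p, contradicting |w| = |t|/2 ≤ 2p − 1. So t ∉ L.

Case 3 (vxy inside A₂B₂): t = a^p b^p a^(p−j) b^(p−l) with j + l = |vy|. The first half of t is a prefix of a^p b^p, so it begins with a; the second half is b^((j+l)/2) a^(p−j) b^(p−l), which begins with b. The halves differ, so t ∉ L.

In every case uv⁰xy⁰z = uxz ∉ L.

This contradicts the CFL pumping lemma, which requires uv^i xy^i z ∈ L for all i ≥ 0.
Hence L = {ww : w ∈ {a,b}*} is not context-free. ∎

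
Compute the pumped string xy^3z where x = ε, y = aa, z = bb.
aaaaaabb

Given x = '', y = 'aa', z = 'bb' and i = 3:

xy^3z = x + y·y·...·y (3 times) + z
       = '' + 'aa'^3 + 'bb'
       = '' + 'aaaaaa' + 'bb'
       = 'aaaaaabb'

The pumped string is 'aaaaaabb' with length 8.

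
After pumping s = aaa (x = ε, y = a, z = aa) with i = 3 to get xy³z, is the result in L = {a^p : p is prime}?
Yes

xy³z = ε · aaa · aa = aaaaa.
aaaaa has length 5, which is prime, so it is in L.
(A single pumped string landing in L is not a contradiction by itself; a non-regularity proof needs some i for which xy^i z ∉ L, for every admissible decomposition.)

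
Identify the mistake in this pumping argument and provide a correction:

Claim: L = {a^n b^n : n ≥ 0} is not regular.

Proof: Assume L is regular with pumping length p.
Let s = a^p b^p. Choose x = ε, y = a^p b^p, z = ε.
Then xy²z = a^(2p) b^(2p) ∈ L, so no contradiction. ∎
Error: The decomposition violates |xy| ≤ p. With y = a^p b^p, |xy| = |y| = 2p > p. (The proof also miscomputes xy²z, which would be a^p b^p a^p b^p rather than a^(2p) b^(2p), and it wrongly treats one harmless decomposition as settling the matter — the prover does not get to choose the decomposition.)

Correction: The pumping lemma requires |xy| ≤ p, and the argument must handle every decomposition satisfying |xy| ≤ p, |y| ≥ 1. Since s starts with p a's, any such y consists only of a's, say y = a^k with k ≥ 1. Then xy²z = a^(p+k) b^p has unequal numbers of a's and b's, so xy²z ∉ L — the required contradiction.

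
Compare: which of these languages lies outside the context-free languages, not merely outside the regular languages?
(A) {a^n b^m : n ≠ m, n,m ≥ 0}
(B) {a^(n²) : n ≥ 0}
(B) {a^(n²) : n ≥ 0}

(B) {a^(n²) : n ≥ 0} requires the CFL pumping lemma.

- {a^n b^m : n ≠ m, n,m ≥ 0} is context-free (but not regular)
  • Can be shown non-regular with the regular pumping lemma
  • After pumping a's, we can make n = m

- {a^(n²) : n ≥ 0} is NOT context-free
  • Requires the CFL pumping lemma to prove
  • Gaps between squares grow unboundedly

The CFL pumping lemma is "stronger" in that it can prove non-membership
in the larger class of context-free languages.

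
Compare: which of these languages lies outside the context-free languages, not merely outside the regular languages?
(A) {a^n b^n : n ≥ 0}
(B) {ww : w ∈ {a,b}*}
(B) {ww : w ∈ {a,b}*}

(B) {ww : w ∈ {a,b}*} requires the CFL pumping lemma.

- {a^n b^n : n ≥ 0} is context-free (but not regular)
  • Can be shown non-regular with the regular pumping lemma
  • After pumping, the number of a's and b's become unequal

- {ww : w ∈ {a,b}*} is NOT context-free
  • Requires the CFL pumping lemma to prove
  • Cannot verify equality of two arbitrary substrings

The CFL pumping lemma is "stronger" in that it can prove non-membership
in the larger class of context-free languages.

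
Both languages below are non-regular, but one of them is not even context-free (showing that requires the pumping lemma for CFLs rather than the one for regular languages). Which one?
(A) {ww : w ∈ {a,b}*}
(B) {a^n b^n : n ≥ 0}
(A) {ww : w ∈ {a,b}*}

(A) {ww : w ∈ {a,b}*} requires the CFL pumping lemma.

- {a^n b^n : n ≥ 0} is context-free (but not regular)
  • Can be shown non-regular with the regular pumping lemma
  • After pumping, the number of a's and b's become unequal

- {ww : w ∈ {a,b}*} is NOT context-free
  • Requires the CFL pumping lemma to prove
  • Even a PDA cannot compare two arbitrary halves symbol by symbol; CFL pumping on a^p b^p a^p b^p fails

The CFL pumping lemma is "stronger" in that it can prove non-membership
in the larger class of context-free languages.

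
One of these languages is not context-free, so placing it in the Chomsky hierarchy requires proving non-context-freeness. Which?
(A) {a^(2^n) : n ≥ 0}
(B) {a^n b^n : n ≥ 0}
(A) {a^(2^n) : n ≥ 0}

(A) {a^(2^n) : n ≥ 0} requires the CFL pumping lemma.

- {a^n b^n : n ≥ 0} is context-free (but not regular)
  • Can be shown non-regular with the regular pumping lemma
  • After pumping, the number of a's and b's become unequal

- {a^(2^n) : n ≥ 0} is NOT context-free
  • Requires the CFL pumping lemma to prove
  • Gaps between powers of 2 grow exponentially

The CFL pumping lemma is "stronger" in that it can prove non-membership
in the larger class of context-free languages.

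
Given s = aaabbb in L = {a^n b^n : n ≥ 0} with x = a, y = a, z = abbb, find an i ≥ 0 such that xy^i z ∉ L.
i = 3

xy³z = a · aaa · abbb = aaaaabbb; aaaaabbb has 5 a's and 3 b's; 5 ≠ 3, so it is not in L.
(Other choices also work, e.g. i = 0, 2; only i = 1 is guaranteed to stay in L since xy¹z = s.)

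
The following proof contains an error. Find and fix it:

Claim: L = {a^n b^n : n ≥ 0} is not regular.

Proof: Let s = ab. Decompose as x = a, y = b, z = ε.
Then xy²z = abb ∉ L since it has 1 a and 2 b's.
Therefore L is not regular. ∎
Error: The string s = ab might be shorter than the pumping length p.

Correction: Choose s = a^p b^p to ensure |s| ≥ p. Also, the decomposition is wrong: with |xy| ≤ p, y cannot include b's when s starts with p a's.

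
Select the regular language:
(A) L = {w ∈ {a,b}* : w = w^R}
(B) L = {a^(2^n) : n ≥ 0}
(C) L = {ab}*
(C) {ab}*

(C) L = {ab}* is regular.

This can be recognized by a finite automaton (DFA/NFA).
Regular expressions like {ab}* define regular languages.

The other choices are not regular:
- {a^(2^n) : n ≥ 0}: After pumping, length is no longer a power of 2
- {w ∈ {a,b}* : w = w^R}: After pumping, the string is no longer symmetric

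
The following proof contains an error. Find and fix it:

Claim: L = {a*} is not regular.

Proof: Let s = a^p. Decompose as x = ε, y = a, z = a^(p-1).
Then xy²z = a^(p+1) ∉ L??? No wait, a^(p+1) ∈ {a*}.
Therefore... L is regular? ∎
Error: The proof attempts to show a*  is not regular, but a* IS regular!

Correction: a* is a regular language (recognized by a simple DFA with one accepting state and self-loop on 'a'). The pumping lemma can only prove non-regularity, not regularity. For regular languages, pumping always works.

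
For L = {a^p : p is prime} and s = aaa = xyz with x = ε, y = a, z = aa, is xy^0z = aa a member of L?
Yes

xy⁰z = ε · ε · aa = aa.
aa has length 2, which is prime, so it is in L.
(A single pumped string landing in L is not a contradiction by itself; a non-regularity proof needs some i for which xy^i z ∉ L, for every admissible decomposition.)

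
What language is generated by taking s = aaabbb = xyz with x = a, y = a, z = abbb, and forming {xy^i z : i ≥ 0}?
{xy^i z : i ≥ 0} = {a^(2+i) b^3 : i ≥ 0} = {aabbb, aaabbb, aaaabbb, ...}

With x = a, y = a, z = abbb: Starting with aaabbb and pumping the second 'a', we get strings with 2+i a's followed by 3 b's for i = 0, 1, 2, ...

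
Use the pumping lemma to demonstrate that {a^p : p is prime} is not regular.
Assume for contradiction that L is regular, and let p ≥ 1 be the pumping length given by the pumping lemma.
Choose a prime q with q ≥ p (one exists because there are infinitely many primes) and let s = a^q. Then s ∈ L and |s| = q ≥ p.
By the pumping lemma, s = xyz for some x, y, z with |xy| ≤ p, |y| ≥ 1, and xy^i z ∈ L for every i ≥ 0.
Here y = a^k for some k with 1 ≤ k ≤ p, and xy^i z = a^(q + (i − 1)k) for every i ≥ 0.

Take i = q + 1: |xy^(q+1) z| = q + qk = q(k + 1).
Both factors satisfy q ≥ 2 and k + 1 ≥ 2, so q(k + 1) is composite, and xy^(q+1) z ∉ L.

This contradicts the pumping lemma, which requires xy^i z ∈ L for all i ≥ 0.
Hence L = {a^p : p is prime} is not regular. ∎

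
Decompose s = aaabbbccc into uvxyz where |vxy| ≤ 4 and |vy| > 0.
u='aa', v='a', x='bb', y='b', z='ccc'

For s = aaabbbccc with pumping length p = 4:

One valid decomposition:
- u = 'aa'
- v = 'a'
- x = 'bb'
- y = 'b'
- z = 'ccc'

Verification:
- uvxyz = 'aa' + 'a' + 'bb' + 'b' + 'ccc' = aaabbbccc ✓
- |vxy| = |'abbb'| = 4 ≤ 4 ✓
- |vy| = |'ab'| = 2 > 0 ✓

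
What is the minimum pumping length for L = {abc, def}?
p = 4

For a finite language L, the pumping lemma holds vacuously if p > max|s| for s ∈ L.

The longest string in L = {abc, def} has length 3.
If p = 4, then no string s ∈ L has |s| ≥ p, so the condition is vacuously true.

The minimum pumping length is p = 4.

Why no smaller p works: for any p ≤ 3, the longest string s ∈ L has |s| = 3 ≥ p, so it would
have to be pumpable; but pumping up (i = 2, 3, ...) produces ever longer strings, which cannot all lie in the
finite language L. So the pumping property fails for every p ≤ 3.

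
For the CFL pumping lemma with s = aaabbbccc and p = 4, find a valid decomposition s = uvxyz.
u='aa', v='a', x='bb', y='b', z='ccc'

For s = aaabbbccc with pumping length p = 4:

One valid decomposition:
- u = 'aa'
- v = 'a'
- x = 'bb'
- y = 'b'
- z = 'ccc'

Verification:
- uvxyz = 'aa' + 'a' + 'bb' + 'b' + 'ccc' = aaabbbccc ✓
- |vxy| = |'abbb'| = 4 ≤ 4 ✓
- |vy| = |'ab'| = 2 > 0 ✓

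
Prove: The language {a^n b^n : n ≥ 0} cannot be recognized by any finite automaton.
Assume for contradiction that L is regular, and let p ≥ 1 be the pumping length given by the pumping lemma.
Choose s = a^p b^p. Then s ∈ L and |s| = 2p ≥ p.
By the pumping lemma, s = xyz for some x, y, z with |xy| ≤ p, |y| ≥ 1, and xy^i z ∈ L for every i ≥ 0.
Since |xy| ≤ p and the first p symbols of s are all a's, we must have y = a^k for some k with 1 ≤ k ≤ p.

Take i = 0: xy⁰z = a^(p − k) b^p.
This string has p − k a's but p b's, and p − k < p because k ≥ 1. So xy⁰z ∉ L.

This contradicts the pumping lemma, which requires xy^i z ∈ L for all i ≥ 0.
Hence L = {a^n b^n : n ≥ 0} is not regular. ∎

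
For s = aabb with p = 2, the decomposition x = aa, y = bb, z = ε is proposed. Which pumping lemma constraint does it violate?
Violated: |xy| ≤ p

The decomposition x = aa, y = bb, z = ε for s = aabb with p = 2
violates the constraint: |xy| ≤ p

|xy| = |aabb| = 4 > 2 = p. The decomposition puts too many characters in xy.

Pumping lemma constraints:
1. xyz = s (decomposition is valid)
2. |xy| ≤ p
3. |y| > 0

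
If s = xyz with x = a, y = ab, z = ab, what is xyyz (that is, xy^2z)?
aababab

Given x = 'a', y = 'ab', z = 'ab' and i = 2:

xy^2z = x + y·y·...·y (2 times) + z
       = 'a' + 'ab'^2 + 'ab'
       = 'a' + 'abab' + 'ab'
       = 'aababab'

The pumped string is 'aababab' with length 7.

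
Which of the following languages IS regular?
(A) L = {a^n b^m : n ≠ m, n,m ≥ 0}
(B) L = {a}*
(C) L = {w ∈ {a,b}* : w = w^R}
(B) {a}*

(B) L = {a}* is regular.

This can be recognized by a finite automaton (DFA/NFA).
Regular expressions like {a}* define regular languages.

The other choices are not regular:
- {w ∈ {a,b}* : w = w^R}: After pumping, the string is no longer symmetric
- {a^n b^m : n ≠ m, n,m ≥ 0}: After pumping a's, we can make n = m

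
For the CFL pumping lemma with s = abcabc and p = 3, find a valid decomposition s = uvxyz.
u='ab', v='c', x='a', y='b', z='c'

For s = abcabc with pumping length p = 3:

One valid decomposition:
- u = 'ab'
- v = 'c'
- x = 'a'
- y = 'b'
- z = 'c'

Verification:
- uvxyz = 'ab' + 'c' + 'a' + 'b' + 'c' = abcabc ✓
- |vxy| = |'cab'| = 3 ≤ 3 ✓
- |vy| = |'cb'| = 2 > 0 ✓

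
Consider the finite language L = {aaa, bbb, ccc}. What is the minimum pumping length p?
p = 4

For a finite language L, the pumping lemma holds vacuously if p > max|s| for s ∈ L.

The longest string in L = {aaa, bbb, ccc} has length 3.
If p = 4, then no string s ∈ L has |s| ≥ p, so the condition is vacuously true.

The minimum pumping length is p = 4.

Why no smaller p works: for any p ≤ 3, the longest string s ∈ L has |s| = 3 ≥ p, so it would
have to be pumpable; but pumping up (i = 2, 3, ...) produces ever longer strings, which cannot all lie in the
finite language L. So the pumping property fails for every p ≤ 3.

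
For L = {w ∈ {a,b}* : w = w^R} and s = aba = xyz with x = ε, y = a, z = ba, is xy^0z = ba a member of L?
No

xy⁰z = ε · ε · ba = ba.
ba reversed is ab ≠ ba, so it is not a palindrome and is not in L.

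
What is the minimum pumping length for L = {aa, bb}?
p = 3

For a finite language L, the pumping lemma holds vacuously if p > max|s| for s ∈ L.

The longest string in L = {aa, bb} has length 2.
If p = 3, then no string s ∈ L has |s| ≥ p, so the condition is vacuously true.

The minimum pumping length is p = 3.

Why no smaller p works: for any p ≤ 2, the longest string s ∈ L has |s| = 2 ≥ p, so it would
have to be pumpable; but pumping up (i = 2, 3, ...) produces ever longer strings, which cannot all lie in the
finite language L. So the pumping property fails for every p ≤ 2.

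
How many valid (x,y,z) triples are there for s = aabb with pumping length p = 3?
6

For s = 'aabb' with pumping length p = 3:

Constraints: |xy| ≤ 3, |y| > 0

Valid decompositions (|xy| ≤ p, |y| ≥ 1):
  • x='', y='a', z='abb'
  • x='a', y='a', z='bb'
  • x='', y='aa', z='bb'
  • x='aa', y='b', z='b'
  • x='a', y='ab', z='b'
  • x='', y='aab', z='b'

Total count: 6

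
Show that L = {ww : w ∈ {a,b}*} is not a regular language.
Assume for contradiction that L is regular, and let p ≥ 1 be the pumping length given by the pumping lemma.
Choose s = a^p b a^p b. Then s ∈ L (take w = a^p b) and |s| = 2p + 2 ≥ p.
By the pumping lemma, s = xyz for some x, y, z with |xy| ≤ p, |y| ≥ 1, and xy^i z ∈ L for every i ≥ 0.
Since |xy| ≤ p and the first p symbols of s are all a's, y = a^k for some k with 1 ≤ k ≤ p.

Take i = 2: t = xy²z = a^(p + k) b a^p b.
Suppose t = uu for some string u. The string t contains exactly two b's and ends in b, so u contains exactly one b and ends in b; hence u = a^j b for some j, and uu = a^j b a^j b. Comparing with t = a^(p + k) b a^p b forces j = p + k (first block) and j = p (second block), which is impossible since k ≥ 1. So t ∉ L.

This contradicts the pumping lemma, which requires xy^i z ∈ L for all i ≥ 0.
Hence L = {ww : w ∈ {a,b}*} is not regular. ∎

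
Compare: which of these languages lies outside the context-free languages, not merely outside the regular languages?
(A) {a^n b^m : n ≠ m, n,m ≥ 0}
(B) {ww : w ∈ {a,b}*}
(B) {ww : w ∈ {a,b}*}

(B) {ww : w ∈ {a,b}*} requires the CFL pumping lemma.

- {a^n b^m : n ≠ m, n,m ≥ 0} is context-free (but not regular)
  • Can be shown non-regular with the regular pumping lemma
  • After pumping a's, we can make n = m

- {ww : w ∈ {a,b}*} is NOT context-free
  • Requires the CFL pumping lemma to prove
  • Cannot verify equality of two arbitrary substrings

The CFL pumping lemma is "stronger" in that it can prove non-membership
in the larger class of context-free languages.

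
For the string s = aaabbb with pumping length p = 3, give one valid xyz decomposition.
x = 'a', y = 'aa', z = 'bbb'

For s = aaabbb and p = 3, one valid decomposition is:
- x = 'a' (length 1)
- y = 'aa' (length 2)
- z = 'bbb' (length 3)

Verification:
- xyz = 'a' + 'aa' + 'bbb' = aaabbb ✓
- |xy| = 3 ≤ 3 ✓
- |y| = 2 > 0 ✓

All pumping lemma constraints are satisfied.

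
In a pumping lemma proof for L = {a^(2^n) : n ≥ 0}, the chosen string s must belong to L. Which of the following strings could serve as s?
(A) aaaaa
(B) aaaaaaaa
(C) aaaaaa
(B) aaaaaaaa

The pumping lemma is applied to a string s that lies in L, so first check membership of each option:
- (A) aaaaa has length 5, strictly between 2^2 = 4 and 2^3 = 8, so it is not in L ✗
- (B) aaaaaaaa has length 8 = 2^3, so it is in L ✓
- (C) aaaaaa has length 6, strictly between 2^2 = 4 and 2^3 = 8, so it is not in L ✗

Only (B) aaaaaaaa is in L, so it is the only candidate that could play the role of s.
(In a complete proof one picks s in terms of the pumping length p so that |s| ≥ p is guaranteed; a fixed string like aaaaaaaa illustrates the shape of such an s.)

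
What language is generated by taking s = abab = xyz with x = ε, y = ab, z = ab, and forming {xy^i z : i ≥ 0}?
{xy^i z : i ≥ 0} = {(ab)^(i+1) : i ≥ 0} = {ab, abab, ababab, ...}

With x = ε, y = ab, z = ab: Pumping 'ab' gives strings of alternating a's and b's.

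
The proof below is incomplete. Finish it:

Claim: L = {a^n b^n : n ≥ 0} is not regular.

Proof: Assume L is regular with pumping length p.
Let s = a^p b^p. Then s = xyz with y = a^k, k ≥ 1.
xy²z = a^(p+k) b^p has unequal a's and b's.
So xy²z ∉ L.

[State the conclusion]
This contradicts the pumping lemma for regular languages,
which guarantees xy^i z ∈ L for all i ≥ 0.

Since our assumption that L is regular leads to a contradiction,
we conclude that L = {a^n b^n : n ≥ 0} is NOT regular. ∎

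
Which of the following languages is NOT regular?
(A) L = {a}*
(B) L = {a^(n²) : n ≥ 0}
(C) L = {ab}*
(B) {a^(n²) : n ≥ 0}

(B) L = {a^(n²) : n ≥ 0} is NOT regular.

The pumping lemma can be used to prove this:
After pumping, length is no longer a perfect square

The other languages are regular because they can be recognized by finite automata.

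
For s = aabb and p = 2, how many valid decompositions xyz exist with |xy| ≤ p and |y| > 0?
3

For s = 'aabb' with pumping length p = 2:

Constraints: |xy| ≤ 2, |y| > 0

Valid decompositions (|xy| ≤ p, |y| ≥ 1):
  • x='', y='a', z='abb'
  • x='a', y='a', z='bb'
  • x='', y='aa', z='bb'

Total count: 3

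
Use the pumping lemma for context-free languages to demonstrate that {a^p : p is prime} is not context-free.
Assume for contradiction that L is context-free, and let p ≥ 1 be the pumping length given by the pumping lemma for CFLs.
Choose a prime q with q ≥ p and let s = a^q. Then s ∈ L and |s| = q ≥ p.
By the CFL pumping lemma, s = uvxyz for some u, v, x, y, z with |vxy| ≤ p, |vy| ≥ 1, and uv^i xy^i z ∈ L for every i ≥ 0.
All symbols are a's, so only lengths matter: let k = |vy|, with 1 ≤ k ≤ p. Then |uv^i xy^i z| = q + (i − 1)k.

Take i = q + 1: the length is q + qk = q(k + 1).
Both factors satisfy q ≥ 2 and k + 1 ≥ 2, so q(k + 1) is composite and uv^(q+1) xy^(q+1) z ∉ L.

This contradicts the CFL pumping lemma, which requires uv^i xy^i z ∈ L for all i ≥ 0.
Hence L = {a^p : p is prime} is not context-free. ∎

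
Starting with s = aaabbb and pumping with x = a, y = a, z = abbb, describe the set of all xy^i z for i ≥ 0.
{xy^i z : i ≥ 0} = {a^(2+i) b^3 : i ≥ 0} = {aabbb, aaabbb, aaaabbb, ...}

With x = a, y = a, z = abbb: Starting with aaabbb and pumping the second 'a', we get strings with 2+i a's followed by 3 b's for i = 0, 1, 2, ...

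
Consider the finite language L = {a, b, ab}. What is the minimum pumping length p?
p = 3

For a finite language L, the pumping lemma holds vacuously if p > max|s| for s ∈ L.

The longest string in L = {a, b, ab} has length 2.
If p = 3, then no string s ∈ L has |s| ≥ p, so the condition is vacuously true.

The minimum pumping length is p = 3.

Why no smaller p works: for any p ≤ 2, the longest string s ∈ L has |s| = 2 ≥ p, so it would
have to be pumpable; but pumping up (i = 2, 3, ...) produces ever longer strings, which cannot all lie in the
finite language L. So the pumping property fails for every p ≤ 2.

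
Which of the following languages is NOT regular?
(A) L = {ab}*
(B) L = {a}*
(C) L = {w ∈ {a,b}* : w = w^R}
(C) {w ∈ {a,b}* : w = w^R}

(C) L = {w ∈ {a,b}* : w = w^R} is NOT regular.

The pumping lemma can be used to prove this:
After pumping, the string is no longer symmetric

The other languages are regular because they can be recognized by finite automata.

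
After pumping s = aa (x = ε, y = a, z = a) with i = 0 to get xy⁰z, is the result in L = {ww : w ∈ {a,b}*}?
No

xy⁰z = ε · ε · a = a.
a has odd length 1, so it cannot be written as ww and is not in L.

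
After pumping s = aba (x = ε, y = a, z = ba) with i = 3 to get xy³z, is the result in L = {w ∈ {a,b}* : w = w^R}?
No

xy³z = ε · aaa · ba = aaaba.
aaaba reversed is abaaa ≠ aaaba, so it is not a palindrome and is not in L.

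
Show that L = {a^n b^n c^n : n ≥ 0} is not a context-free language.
Assume for contradiction that L is context-free, and let p ≥ 1 be the pumping length given by the pumping lemma for CFLs.
Choose s = a^p b^p c^p. Then s ∈ L and |s| = 3p ≥ p.
By the CFL pumping lemma, s = uvxyz for some u, v, x, y, z with |vxy| ≤ p, |vy| ≥ 1, and uv^i xy^i z ∈ L for every i ≥ 0.

Because |vxy| ≤ p, the window vxy cannot contain both an a and a c: any substring of s containing both must include the entire block b^p plus at least one a and one c, so it has length ≥ p + 2 > p.
Hence at least one of the letters a, c does not occur in vy at all.

Take i = 0: the string uxz is obtained from s by deleting |vy| ≥ 1 symbols, so |uxz| = 3p − |vy| < 3p.
But the letter (a or c) that does not occur in vy still occurs exactly p times in uxz. Every string of L with exactly p copies of some letter is a^p b^p c^p, of length 3p. Since |uxz| < 3p, uxz ∉ L.

This contradicts the CFL pumping lemma, which requires uv^i xy^i z ∈ L for all i ≥ 0.
Hence L = {a^n b^n c^n : n ≥ 0} is not context-free. ∎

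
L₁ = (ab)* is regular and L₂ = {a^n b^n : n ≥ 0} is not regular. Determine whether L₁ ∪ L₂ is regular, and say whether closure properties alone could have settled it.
No — L₁ ∪ L₂ is not regular.

Let U = (ab)* ∪ {a^n b^n}. If U were regular, then U ∩ aa*bb* would be regular (closure under intersection with a regular language). But (ab)* ∩ aa*bb* = {ab} and {a^n b^n} ∩ aa*bb* = {a^n b^n : n ≥ 1}, so U ∩ aa*bb* = {a^n b^n : n ≥ 1}, which is not regular. Hence U is not regular.

Note that the bare facts "L₁ regular, L₂ non-regular" do not settle the question by themselves: the closure of regular languages under ∪, ∩, complement and difference applies only when BOTH operands are regular. With a non-regular operand the result can come out regular or non-regular depending on the specific languages, so one has to work out L₁ ∪ L₂ for this particular pair, as above.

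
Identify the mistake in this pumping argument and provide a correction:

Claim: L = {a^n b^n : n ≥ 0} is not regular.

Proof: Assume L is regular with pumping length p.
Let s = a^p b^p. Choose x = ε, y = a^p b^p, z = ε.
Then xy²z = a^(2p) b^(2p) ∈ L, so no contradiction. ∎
Error: The decomposition violates |xy| ≤ p. With y = a^p b^p, |xy| = |y| = 2p > p. (The proof also miscomputes xy²z, which would be a^p b^p a^p b^p rather than a^(2p) b^(2p), and it wrongly treats one harmless decomposition as settling the matter — the prover does not get to choose the decomposition.)

Correction: The pumping lemma requires |xy| ≤ p, and the argument must handle every decomposition satisfying |xy| ≤ p, |y| ≥ 1. Since s starts with p a's, any such y consists only of a's, say y = a^k with k ≥ 1. Then xy²z = a^(p+k) b^p has unequal numbers of a's and b's, so xy²z ∉ L — the required contradiction.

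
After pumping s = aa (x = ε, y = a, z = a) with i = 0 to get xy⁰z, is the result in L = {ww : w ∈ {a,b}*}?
No

xy⁰z = ε · ε · a = a.
a has odd length 1, so it cannot be written as ww and is not in L.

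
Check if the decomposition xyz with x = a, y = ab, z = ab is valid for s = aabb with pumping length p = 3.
Violated: xyz = s

The decomposition x = a, y = ab, z = ab for s = aabb with p = 3
violates the constraint: xyz = s

xyz = 'a' + 'ab' + 'ab' = 'aabab' ≠ 'aabb' = s. The decomposition doesn't reconstruct s.

Pumping lemma constraints:
1. xyz = s (decomposition is valid)
2. |xy| ≤ p
3. |y| > 0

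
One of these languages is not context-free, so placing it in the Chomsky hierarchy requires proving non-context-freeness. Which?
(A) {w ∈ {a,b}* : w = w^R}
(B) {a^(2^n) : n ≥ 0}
(B) {a^(2^n) : n ≥ 0}

(B) {a^(2^n) : n ≥ 0} requires the CFL pumping lemma.

- {w ∈ {a,b}* : w = w^R} is context-free (but not regular)
  • Can be shown non-regular with the regular pumping lemma
  • After pumping, the string is no longer symmetric

- {a^(2^n) : n ≥ 0} is NOT context-free
  • Requires the CFL pumping lemma to prove
  • Gaps between powers of 2 grow exponentially

The CFL pumping lemma is "stronger" in that it can prove non-membership
in the larger class of context-free languages.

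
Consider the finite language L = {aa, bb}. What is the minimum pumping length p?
p = 3

For a finite language L, the pumping lemma holds vacuously if p > max|s| for s ∈ L.

The longest string in L = {aa, bb} has length 2.
If p = 3, then no string s ∈ L has |s| ≥ p, so the condition is vacuously true.

The minimum pumping length is p = 3.

Why no smaller p works: for any p ≤ 2, the longest string s ∈ L has |s| = 2 ≥ p, so it would
have to be pumpable; but pumping up (i = 2, 3, ...) produces ever longer strings, which cannot all lie in the
finite language L. So the pumping property fails for every p ≤ 2.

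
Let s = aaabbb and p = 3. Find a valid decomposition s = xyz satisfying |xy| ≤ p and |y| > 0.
x = 'aa', y = 'a', z = 'bbb'

For s = aaabbb and p = 3, one valid decomposition is:
- x = 'aa' (length 2)
- y = 'a' (length 1)
- z = 'bbb' (length 3)

Verification:
- xyz = 'aa' + 'a' + 'bbb' = aaabbb ✓
- |xy| = 3 ≤ 3 ✓
- |y| = 1 > 0 ✓

All pumping lemma constraints are satisfied.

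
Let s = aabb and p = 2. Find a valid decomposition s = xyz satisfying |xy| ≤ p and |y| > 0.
x = '', y = 'aa', z = 'bb'

For s = aabb and p = 2, one valid decomposition is:
- x = '' (length 0)
- y = 'aa' (length 2)
- z = 'bb' (length 2)

Verification:
- xyz = '' + 'aa' + 'bb' = aabb ✓
- |xy| = 2 ≤ 2 ✓
- |y| = 2 > 0 ✓

All pumping lemma constraints are satisfied.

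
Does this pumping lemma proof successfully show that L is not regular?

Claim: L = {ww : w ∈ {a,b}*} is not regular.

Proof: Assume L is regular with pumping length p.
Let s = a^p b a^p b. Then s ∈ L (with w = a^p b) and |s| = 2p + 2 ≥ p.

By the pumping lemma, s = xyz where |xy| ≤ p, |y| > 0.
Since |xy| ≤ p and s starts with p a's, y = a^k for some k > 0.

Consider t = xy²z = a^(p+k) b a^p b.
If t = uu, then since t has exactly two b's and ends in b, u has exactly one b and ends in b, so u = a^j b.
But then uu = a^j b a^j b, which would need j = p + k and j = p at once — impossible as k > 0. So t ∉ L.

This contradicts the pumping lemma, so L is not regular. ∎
The proof is correct.

This proof is valid because:
1. s = a^p b a^p b is in L and is chosen in terms of p, so |s| ≥ p holds for every p
2. The decomposition analysis is correct: |xy| ≤ p forces y to lie inside the leading a's
3. The contradiction is valid: the argument shows a^(p+k) b a^p b cannot be split into two equal halves
4. The conclusion follows logically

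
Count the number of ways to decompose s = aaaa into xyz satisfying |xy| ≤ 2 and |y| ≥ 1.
3

For s = 'aaaa' with pumping length p = 2:

Constraints: |xy| ≤ 2, |y| > 0

Valid decompositions (|xy| ≤ p, |y| ≥ 1):
  • x='', y='a', z='aaa'
  • x='a', y='a', z='aa'
  • x='', y='aa', z='aa'

Total count: 3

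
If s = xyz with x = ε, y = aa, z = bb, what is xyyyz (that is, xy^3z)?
aaaaaabb

Given x = '', y = 'aa', z = 'bb' and i = 3:

xy^3z = x + y·y·...·y (3 times) + z
       = '' + 'aa'^3 + 'bb'
       = '' + 'aaaaaa' + 'bb'
       = 'aaaaaabb'

The pumped string is 'aaaaaabb' with length 8.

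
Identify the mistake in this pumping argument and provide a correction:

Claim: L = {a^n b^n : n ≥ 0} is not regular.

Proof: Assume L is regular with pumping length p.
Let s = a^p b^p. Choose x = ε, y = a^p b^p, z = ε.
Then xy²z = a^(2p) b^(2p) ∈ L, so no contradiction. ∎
Error: The decomposition violates |xy| ≤ p. With y = a^p b^p, |xy| = |y| = 2p > p. (The proof also miscomputes xy²z, which would be a^p b^p a^p b^p rather than a^(2p) b^(2p), and it wrongly treats one harmless decomposition as settling the matter — the prover does not get to choose the decomposition.)

Correction: The pumping lemma requires |xy| ≤ p, and the argument must handle every decomposition satisfying |xy| ≤ p, |y| ≥ 1. Since s starts with p a's, any such y consists only of a's, say y = a^k with k ≥ 1. Then xy²z = a^(p+k) b^p has unequal numbers of a's and b's, so xy²z ∉ L — the required contradiction.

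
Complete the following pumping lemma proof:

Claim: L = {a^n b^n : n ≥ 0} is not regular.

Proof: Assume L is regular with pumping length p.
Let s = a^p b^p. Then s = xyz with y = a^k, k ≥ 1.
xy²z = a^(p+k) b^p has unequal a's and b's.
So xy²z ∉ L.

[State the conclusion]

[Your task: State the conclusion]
This contradicts the pumping lemma for regular languages,
which guarantees xy^i z ∈ L for all i ≥ 0.

Since our assumption that L is regular leads to a contradiction,
we conclude that L = {a^n b^n : n ≥ 0} is NOT regular. ∎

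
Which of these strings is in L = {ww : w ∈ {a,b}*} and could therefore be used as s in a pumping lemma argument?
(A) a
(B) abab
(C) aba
(B) abab

The pumping lemma is applied to a string s that lies in L, so first check membership of each option:
- (A) a has odd length 1, so it cannot be written as ww and is not in L ✗
- (B) abab splits into halves ab · ab, which are equal, so it is in L (w = ab) ✓
- (C) aba has odd length 3, so it cannot be written as ww and is not in L ✗

Only (B) abab is in L, so it is the only candidate that could play the role of s.
(In a complete proof one picks s in terms of the pumping length p so that |s| ≥ p is guaranteed; a fixed string like abab illustrates the shape of such an s.)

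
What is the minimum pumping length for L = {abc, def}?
p = 4

For a finite language L, the pumping lemma holds vacuously if p > max|s| for s ∈ L.

The longest string in L = {abc, def} has length 3.
If p = 4, then no string s ∈ L has |s| ≥ p, so the condition is vacuously true.

The minimum pumping length is p = 4.

Why no smaller p works: for any p ≤ 3, the longest string s ∈ L has |s| = 3 ≥ p, so it would
have to be pumpable; but pumping up (i = 2, 3, ...) produces ever longer strings, which cannot all lie in the
finite language L. So the pumping property fails for every p ≤ 3.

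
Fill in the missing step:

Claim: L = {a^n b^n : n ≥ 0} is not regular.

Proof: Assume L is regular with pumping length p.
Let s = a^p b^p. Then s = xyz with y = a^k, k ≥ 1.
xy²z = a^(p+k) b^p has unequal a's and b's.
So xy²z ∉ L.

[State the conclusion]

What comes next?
This contradicts the pumping lemma for regular languages,
which guarantees xy^i z ∈ L for all i ≥ 0.

Since our assumption that L is regular leads to a contradiction,
we conclude that L = {a^n b^n : n ≥ 0} is NOT regular. ∎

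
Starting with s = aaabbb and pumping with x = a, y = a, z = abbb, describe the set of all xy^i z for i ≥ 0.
{xy^i z : i ≥ 0} = {a^(2+i) b^3 : i ≥ 0} = {aabbb, aaabbb, aaaabbb, ...}

With x = a, y = a, z = abbb: Starting with aaabbb and pumping the second 'a', we get strings with 2+i a's followed by 3 b's for i = 0, 1, 2, ...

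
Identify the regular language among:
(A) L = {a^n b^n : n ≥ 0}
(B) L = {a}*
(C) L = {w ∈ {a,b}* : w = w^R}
(B) {a}*

(B) L = {a}* is regular.

This can be recognized by a finite automaton (DFA/NFA).
Regular expressions like {a}* define regular languages.

The other choices are not regular:
- {a^n b^n : n ≥ 0}: After pumping, the number of a's and b's become unequal
- {w ∈ {a,b}* : w = w^R}: After pumping, the string is no longer symmetric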